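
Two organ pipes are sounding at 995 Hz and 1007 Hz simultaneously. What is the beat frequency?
12 Hz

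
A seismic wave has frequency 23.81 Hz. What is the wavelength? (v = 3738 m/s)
λ = v/f = 157 m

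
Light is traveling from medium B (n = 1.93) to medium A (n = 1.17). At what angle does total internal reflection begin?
θc = arcsin(n₂/n₁) = 37.32°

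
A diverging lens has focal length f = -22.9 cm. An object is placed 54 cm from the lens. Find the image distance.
1/di = 1/f − 1/do → di = -16.08 cm (virtual image)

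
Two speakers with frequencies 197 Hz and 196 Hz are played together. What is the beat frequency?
1 Hz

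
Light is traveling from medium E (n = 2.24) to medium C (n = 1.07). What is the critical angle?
θc = arcsin(n₂/n₁) = 28.53°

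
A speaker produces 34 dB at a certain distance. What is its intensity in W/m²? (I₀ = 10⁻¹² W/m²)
I = I₀·10^(β/10) = 2.51 × 10⁻⁹ W/m²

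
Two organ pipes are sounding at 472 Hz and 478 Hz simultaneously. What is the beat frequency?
6 Hz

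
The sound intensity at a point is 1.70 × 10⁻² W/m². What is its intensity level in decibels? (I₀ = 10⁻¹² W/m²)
β = 10·log₁₀(I/I₀) = 102.3 dB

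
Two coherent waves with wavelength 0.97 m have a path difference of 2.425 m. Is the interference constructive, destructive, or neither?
destructive — path difference = 2.5λ, an odd multiple of λ/2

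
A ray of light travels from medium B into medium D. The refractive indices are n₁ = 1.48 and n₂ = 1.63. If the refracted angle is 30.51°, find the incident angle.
sin θ₁ = (n₂/n₁)·sin θ₂ → θ₁ = 34°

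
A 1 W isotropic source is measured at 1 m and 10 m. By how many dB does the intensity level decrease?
Δβ = 20·log₁₀(r₂/r₁) = 20 dB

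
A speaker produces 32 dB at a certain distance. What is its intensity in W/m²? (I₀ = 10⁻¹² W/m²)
I = I₀·10^(β/10) = 1.58 × 10⁻⁹ W/m²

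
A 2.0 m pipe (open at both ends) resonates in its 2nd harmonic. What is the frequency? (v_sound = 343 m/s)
fₙ = nv/(2L) = 171.5 Hz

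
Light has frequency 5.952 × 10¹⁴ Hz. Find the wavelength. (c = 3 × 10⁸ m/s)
λ = c/f = 504 nm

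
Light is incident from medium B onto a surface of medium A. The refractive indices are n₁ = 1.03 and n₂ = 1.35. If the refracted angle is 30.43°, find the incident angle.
sin θ₁ = (n₂/n₁)·sin θ₂ → θ₁ = 41.59°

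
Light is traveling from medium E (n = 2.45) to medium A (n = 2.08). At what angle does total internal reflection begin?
θc = arcsin(n₂/n₁) = 58.1°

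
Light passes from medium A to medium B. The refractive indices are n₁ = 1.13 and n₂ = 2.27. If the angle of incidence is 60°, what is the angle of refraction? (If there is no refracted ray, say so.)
sin θ₂ = (n₁/n₂)·sin θ₁ = 0.4311 → θ₂ = 25.54°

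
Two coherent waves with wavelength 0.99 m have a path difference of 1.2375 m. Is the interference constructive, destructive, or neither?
neither (partial) — path difference = 1.25λ, neither a whole number of wavelengths nor an odd multiple of λ/2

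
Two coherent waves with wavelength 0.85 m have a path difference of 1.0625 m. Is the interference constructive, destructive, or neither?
neither (partial) — path difference = 1.25λ, neither a whole number of wavelengths nor an odd multiple of λ/2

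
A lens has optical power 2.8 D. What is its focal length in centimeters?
f = 1/P = 35.71 cm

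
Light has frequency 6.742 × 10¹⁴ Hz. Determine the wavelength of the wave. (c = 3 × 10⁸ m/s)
λ = c/f = 445 nm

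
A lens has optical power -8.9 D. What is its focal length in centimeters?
f = 1/P = -11.24 cm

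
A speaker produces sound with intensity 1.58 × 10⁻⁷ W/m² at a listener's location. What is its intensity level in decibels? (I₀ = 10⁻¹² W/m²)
β = 10·log₁₀(I/I₀) = 51.99 dB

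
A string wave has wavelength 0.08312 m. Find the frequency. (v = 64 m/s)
f = v/λ = 770 Hz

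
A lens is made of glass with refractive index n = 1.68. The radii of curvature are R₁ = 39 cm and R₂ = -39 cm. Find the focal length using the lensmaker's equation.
1/f = (n − 1)(1/R₁ − 1/R₂) → f = 28.68 cm (converging lens)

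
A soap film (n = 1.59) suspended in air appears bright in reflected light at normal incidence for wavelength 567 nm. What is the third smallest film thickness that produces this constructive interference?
2nt = (m − ½)λ with m = 3 → t = (m − ½)λ/(2n) = 445.8 nm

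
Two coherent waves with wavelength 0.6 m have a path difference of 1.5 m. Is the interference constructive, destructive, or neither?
destructive — path difference = 2.5λ, an odd multiple of λ/2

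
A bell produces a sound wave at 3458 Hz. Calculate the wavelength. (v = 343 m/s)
λ = v/f = 0.09919 m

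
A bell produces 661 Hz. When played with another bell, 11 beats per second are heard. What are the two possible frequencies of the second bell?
f₂ = 661 ± 11 Hz → 672 Hz or 650 Hz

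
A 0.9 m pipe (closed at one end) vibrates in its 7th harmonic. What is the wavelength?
λₙ = 4L/n = 0.5143 m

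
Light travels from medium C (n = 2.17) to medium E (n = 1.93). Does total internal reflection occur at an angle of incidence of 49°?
θc = arcsin(n₂/n₁) = 62.8°; 49° < θc, so no — the ray refracts.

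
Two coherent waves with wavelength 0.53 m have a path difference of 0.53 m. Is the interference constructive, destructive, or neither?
constructive — path difference = 1λ, a whole number of wavelengths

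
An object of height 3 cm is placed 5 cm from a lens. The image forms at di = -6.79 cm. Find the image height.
hi = (-di/do) × ho = 4.074 cm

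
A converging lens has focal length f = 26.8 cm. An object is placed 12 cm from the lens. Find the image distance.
1/di = 1/f − 1/do → di = -21.73 cm (virtual image)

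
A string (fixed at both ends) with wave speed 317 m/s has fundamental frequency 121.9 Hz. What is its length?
L = v/(2f₁) = 1.3 m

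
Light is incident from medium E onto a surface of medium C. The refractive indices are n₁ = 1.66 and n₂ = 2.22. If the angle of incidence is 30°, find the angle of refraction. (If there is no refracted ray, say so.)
sin θ₂ = (n₁/n₂)·sin θ₁ = 0.3739 → θ₂ = 21.95°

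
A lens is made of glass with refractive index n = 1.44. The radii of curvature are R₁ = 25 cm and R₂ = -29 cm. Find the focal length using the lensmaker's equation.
1/f = (n − 1)(1/R₁ − 1/R₂) → f = 30.51 cm (converging lens)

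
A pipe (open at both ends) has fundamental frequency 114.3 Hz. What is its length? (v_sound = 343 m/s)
L = v/(2f₁) = 1.5 m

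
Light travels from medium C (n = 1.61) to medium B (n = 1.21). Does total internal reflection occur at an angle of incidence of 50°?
θc = arcsin(n₂/n₁) = 48.73°; 50° > θc, so yes — total internal reflection.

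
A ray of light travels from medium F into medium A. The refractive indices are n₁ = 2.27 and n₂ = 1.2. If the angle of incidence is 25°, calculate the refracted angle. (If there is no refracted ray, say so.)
sin θ₂ = (n₁/n₂)·sin θ₁ = 0.7995 → θ₂ = 53.08°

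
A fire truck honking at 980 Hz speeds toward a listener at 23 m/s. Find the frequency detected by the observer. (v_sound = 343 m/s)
f_obs = f·v/(v − v_s) = 1050 Hz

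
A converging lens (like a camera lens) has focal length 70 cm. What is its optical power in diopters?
P = 1/f = 1.429 D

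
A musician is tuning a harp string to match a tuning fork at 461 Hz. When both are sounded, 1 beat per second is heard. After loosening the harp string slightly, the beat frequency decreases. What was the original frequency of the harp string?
462 Hz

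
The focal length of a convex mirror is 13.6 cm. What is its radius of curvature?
R = 2|f| = 27.2 cm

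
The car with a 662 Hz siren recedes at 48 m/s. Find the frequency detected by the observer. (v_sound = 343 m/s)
f_obs = f·v/(v + v_s) = 580.7 Hz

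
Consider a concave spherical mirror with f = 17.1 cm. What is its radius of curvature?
R = 2|f| = 34.2 cm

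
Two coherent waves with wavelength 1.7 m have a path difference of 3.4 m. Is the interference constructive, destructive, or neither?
constructive — path difference = 2λ, a whole number of wavelengths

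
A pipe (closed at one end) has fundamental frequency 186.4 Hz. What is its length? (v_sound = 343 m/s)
L = v/(4f₁) = 0.46 m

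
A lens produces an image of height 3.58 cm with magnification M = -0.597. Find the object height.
ho = |hi|/|M| = 5.997 cm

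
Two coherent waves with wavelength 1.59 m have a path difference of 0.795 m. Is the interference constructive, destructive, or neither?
destructive — path difference = 0.5λ, an odd multiple of λ/2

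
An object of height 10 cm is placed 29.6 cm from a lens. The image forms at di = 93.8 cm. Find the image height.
hi = (-di/do) × ho = -31.69 cm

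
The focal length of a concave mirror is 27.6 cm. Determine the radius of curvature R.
R = 2|f| = 55.2 cm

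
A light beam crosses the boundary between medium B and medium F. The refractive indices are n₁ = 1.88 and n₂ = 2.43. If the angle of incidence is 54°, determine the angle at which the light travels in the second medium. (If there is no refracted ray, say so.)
sin θ₂ = (n₁/n₂)·sin θ₁ = 0.6259 → θ₂ = 38.75°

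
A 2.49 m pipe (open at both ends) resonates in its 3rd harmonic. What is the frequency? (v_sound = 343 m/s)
fₙ = nv/(2L) = 206.6 Hz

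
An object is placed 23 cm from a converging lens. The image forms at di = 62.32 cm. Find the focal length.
1/f = 1/do + 1/di → f = 16.8 cm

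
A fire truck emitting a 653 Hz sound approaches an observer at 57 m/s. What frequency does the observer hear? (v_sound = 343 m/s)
f_obs = f·v/(v − v_s) = 783.1 Hz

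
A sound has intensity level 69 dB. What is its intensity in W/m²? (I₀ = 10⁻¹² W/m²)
I = I₀·10^(β/10) = 7.94 × 10⁻⁶ W/m²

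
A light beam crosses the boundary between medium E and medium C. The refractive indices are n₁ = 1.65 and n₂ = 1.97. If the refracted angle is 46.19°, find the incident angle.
sin θ₁ = (n₂/n₁)·sin θ₂ → θ₁ = 59.5°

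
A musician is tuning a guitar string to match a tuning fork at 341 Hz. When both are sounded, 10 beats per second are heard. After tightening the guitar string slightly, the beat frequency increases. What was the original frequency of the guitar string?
351 Hz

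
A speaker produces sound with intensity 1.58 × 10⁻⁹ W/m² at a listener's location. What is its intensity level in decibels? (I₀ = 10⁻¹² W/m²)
β = 10·log₁₀(I/I₀) = 31.99 dB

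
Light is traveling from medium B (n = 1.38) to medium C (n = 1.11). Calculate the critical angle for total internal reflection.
θc = arcsin(n₂/n₁) = 53.55°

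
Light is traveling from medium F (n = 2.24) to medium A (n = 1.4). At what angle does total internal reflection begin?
θc = arcsin(n₂/n₁) = 38.68°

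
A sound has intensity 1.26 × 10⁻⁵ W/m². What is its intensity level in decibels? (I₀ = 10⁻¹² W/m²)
β = 10·log₁₀(I/I₀) = 71 dB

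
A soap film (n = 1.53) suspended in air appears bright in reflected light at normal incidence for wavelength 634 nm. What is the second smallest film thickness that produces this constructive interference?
2nt = (m − ½)λ with m = 2 → t = (m − ½)λ/(2n) = 310.8 nm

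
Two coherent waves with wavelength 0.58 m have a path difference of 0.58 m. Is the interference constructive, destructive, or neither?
constructive — path difference = 1λ, a whole number of wavelengths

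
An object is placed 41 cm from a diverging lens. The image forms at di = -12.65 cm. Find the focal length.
1/f = 1/do + 1/di → f = -18.29 cm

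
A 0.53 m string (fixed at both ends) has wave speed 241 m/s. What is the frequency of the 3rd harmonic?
fₙ = nv/(2L) = 682.1 Hz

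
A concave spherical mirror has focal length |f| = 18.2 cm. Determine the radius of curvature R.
R = 2|f| = 36.4 cm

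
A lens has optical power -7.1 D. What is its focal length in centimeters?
f = 1/P = -14.08 cm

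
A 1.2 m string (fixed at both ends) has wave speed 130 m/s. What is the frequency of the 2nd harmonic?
fₙ = nv/(2L) = 108.3 Hz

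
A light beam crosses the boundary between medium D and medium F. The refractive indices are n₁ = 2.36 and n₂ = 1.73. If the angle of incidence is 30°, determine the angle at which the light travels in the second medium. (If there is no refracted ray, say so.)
sin θ₂ = (n₁/n₂)·sin θ₁ = 0.6821 → θ₂ = 43.01°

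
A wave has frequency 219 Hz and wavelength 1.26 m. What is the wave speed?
v = fλ = 275.9 m/s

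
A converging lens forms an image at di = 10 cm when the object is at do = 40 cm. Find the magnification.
M = −di/do = -0.25 (inverted image)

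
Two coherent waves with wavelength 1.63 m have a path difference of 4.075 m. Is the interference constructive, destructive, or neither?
destructive — path difference = 2.5λ, an odd multiple of λ/2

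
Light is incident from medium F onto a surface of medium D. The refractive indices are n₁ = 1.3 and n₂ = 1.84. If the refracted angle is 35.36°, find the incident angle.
sin θ₁ = (n₂/n₁)·sin θ₂ → θ₁ = 54.99°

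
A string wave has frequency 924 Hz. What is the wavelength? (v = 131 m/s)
λ = v/f = 0.1418 m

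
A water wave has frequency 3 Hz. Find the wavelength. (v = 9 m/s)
λ = v/f = 3 m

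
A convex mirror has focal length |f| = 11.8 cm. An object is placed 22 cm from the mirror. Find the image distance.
f = −11.8 cm (convex); 1/di = 1/f − 1/do → di = -7.68 cm (virtual image, behind mirror)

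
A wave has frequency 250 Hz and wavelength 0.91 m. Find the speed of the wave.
v = fλ = 227.5 m/s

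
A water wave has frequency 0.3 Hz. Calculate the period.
T = 1/f = 3.333 s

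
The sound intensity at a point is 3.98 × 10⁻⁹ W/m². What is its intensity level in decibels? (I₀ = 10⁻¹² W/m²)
β = 10·log₁₀(I/I₀) = 36 dB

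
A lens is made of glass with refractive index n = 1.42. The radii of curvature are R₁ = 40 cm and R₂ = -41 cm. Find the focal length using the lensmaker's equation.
1/f = (n − 1)(1/R₁ − 1/R₂) → f = 48.21 cm (converging lens)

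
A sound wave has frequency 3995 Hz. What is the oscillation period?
T = 1/f = 2.503 × 10⁻⁴ s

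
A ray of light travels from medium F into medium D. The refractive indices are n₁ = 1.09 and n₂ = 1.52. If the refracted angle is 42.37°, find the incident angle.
sin θ₁ = (n₂/n₁)·sin θ₂ → θ₁ = 70.01°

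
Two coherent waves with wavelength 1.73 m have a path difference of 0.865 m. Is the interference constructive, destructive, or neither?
destructive — path difference = 0.5λ, an odd multiple of λ/2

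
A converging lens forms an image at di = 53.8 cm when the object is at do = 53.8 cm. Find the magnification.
M = −di/do = -1 (inverted image)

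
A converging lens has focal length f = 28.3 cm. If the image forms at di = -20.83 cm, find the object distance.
1/do = 1/f − 1/di → do = 12 cm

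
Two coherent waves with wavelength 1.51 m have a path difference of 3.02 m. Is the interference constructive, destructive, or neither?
constructive — path difference = 2λ, a whole number of wavelengths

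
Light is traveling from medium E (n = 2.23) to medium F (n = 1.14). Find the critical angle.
θc = arcsin(n₂/n₁) = 30.74°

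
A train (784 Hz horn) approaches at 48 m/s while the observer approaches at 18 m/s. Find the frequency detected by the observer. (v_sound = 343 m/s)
f_obs = f·(v + v_o)/(v − v_s) = 959.4 Hz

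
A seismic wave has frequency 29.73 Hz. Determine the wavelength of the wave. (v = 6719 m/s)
λ = v/f = 226 m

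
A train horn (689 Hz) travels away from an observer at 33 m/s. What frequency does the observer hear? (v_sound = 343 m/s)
f_obs = f·v/(v + v_s) = 628.5 Hz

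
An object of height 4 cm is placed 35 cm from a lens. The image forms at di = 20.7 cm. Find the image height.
hi = (-di/do) × ho = -2.366 cm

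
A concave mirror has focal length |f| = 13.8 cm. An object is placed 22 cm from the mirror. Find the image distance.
f = +13.8 cm (concave); 1/di = 1/f − 1/do → di = 37.02 cm (real image, in front of mirror)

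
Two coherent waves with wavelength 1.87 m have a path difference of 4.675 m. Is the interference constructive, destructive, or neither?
destructive — path difference = 2.5λ, an odd multiple of λ/2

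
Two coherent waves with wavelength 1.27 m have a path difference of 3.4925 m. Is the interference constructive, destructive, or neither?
neither (partial) — path difference = 2.75λ, neither a whole number of wavelengths nor an odd multiple of λ/2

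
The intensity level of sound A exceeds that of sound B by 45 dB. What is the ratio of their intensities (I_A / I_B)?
I_A/I_B = 10^(Δβ/10) = 31620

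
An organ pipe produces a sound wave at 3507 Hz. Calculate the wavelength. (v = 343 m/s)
λ = v/f = 0.0978 m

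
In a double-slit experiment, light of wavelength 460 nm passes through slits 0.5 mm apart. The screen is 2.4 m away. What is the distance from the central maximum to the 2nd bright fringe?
y = mλL/d = 4.416 mm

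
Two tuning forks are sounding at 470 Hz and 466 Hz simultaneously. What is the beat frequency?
4 Hz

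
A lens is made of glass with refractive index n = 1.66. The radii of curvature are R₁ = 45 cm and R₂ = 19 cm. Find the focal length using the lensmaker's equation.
1/f = (n − 1)(1/R₁ − 1/R₂) → f = -49.83 cm (diverging lens)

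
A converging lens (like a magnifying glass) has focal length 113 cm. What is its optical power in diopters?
P = 1/f = 0.885 D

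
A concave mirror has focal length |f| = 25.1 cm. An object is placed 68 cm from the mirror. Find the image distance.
f = +25.1 cm (concave); 1/di = 1/f − 1/do → di = 39.79 cm (real image, in front of mirror)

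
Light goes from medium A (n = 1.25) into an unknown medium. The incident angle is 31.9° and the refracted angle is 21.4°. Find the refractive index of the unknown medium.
n₂ = n₁·sin θ₁ / sin θ₂ = 1.81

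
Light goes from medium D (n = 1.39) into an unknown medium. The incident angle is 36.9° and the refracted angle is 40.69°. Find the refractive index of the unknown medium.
n₂ = n₁·sin θ₁ / sin θ₂ = 1.28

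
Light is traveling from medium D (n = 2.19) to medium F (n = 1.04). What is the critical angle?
θc = arcsin(n₂/n₁) = 28.35°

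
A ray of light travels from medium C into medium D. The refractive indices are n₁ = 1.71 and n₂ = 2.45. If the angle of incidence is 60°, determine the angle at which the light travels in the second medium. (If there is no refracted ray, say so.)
sin θ₂ = (n₁/n₂)·sin θ₁ = 0.6045 → θ₂ = 37.19°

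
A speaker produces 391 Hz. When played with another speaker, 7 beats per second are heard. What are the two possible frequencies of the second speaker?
f₂ = 391 ± 7 Hz → 398 Hz or 384 Hz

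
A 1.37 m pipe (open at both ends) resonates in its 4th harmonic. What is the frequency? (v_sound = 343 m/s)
fₙ = nv/(2L) = 500.7 Hz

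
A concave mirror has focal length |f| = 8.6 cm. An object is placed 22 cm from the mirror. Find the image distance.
f = +8.6 cm (concave); 1/di = 1/f − 1/do → di = 14.12 cm (real image, in front of mirror)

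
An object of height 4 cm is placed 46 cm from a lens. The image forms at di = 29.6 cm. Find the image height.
hi = (-di/do) × ho = -2.574 cm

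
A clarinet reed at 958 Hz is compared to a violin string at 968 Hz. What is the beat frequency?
10 Hz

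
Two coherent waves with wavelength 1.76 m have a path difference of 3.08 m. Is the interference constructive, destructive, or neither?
neither (partial) — path difference = 1.75λ, neither a whole number of wavelengths nor an odd multiple of λ/2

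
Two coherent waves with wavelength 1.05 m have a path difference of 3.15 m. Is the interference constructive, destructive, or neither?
constructive — path difference = 3λ, a whole number of wavelengths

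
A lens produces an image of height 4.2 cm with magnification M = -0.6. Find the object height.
ho = |hi|/|M| = 7 cm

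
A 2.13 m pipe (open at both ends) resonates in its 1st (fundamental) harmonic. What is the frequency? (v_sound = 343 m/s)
fₙ = nv/(2L) = 80.52 Hz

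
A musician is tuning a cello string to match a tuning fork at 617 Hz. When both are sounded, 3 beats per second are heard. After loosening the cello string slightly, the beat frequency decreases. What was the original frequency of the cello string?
620 Hz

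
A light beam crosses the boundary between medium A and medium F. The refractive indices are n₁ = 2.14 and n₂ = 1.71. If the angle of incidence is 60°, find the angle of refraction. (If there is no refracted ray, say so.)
sin θ₂ = (n₁/n₂)·sin θ₁ = 1.084 > 1, so there is no refracted ray — the light undergoes total internal reflection.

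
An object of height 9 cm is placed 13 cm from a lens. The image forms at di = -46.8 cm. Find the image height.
hi = (-di/do) × ho = 32.4 cm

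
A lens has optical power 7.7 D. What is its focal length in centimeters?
f = 1/P = 12.99 cm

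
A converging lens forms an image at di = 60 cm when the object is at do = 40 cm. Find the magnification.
M = −di/do = -1.5 (inverted image)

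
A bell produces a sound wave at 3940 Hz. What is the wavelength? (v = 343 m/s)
λ = v/f = 0.08706 m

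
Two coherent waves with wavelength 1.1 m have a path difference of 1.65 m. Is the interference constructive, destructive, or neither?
destructive — path difference = 1.5λ, an odd multiple of λ/2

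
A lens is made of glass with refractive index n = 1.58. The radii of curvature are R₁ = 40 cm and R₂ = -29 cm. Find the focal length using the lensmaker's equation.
1/f = (n − 1)(1/R₁ − 1/R₂) → f = 28.99 cm (converging lens)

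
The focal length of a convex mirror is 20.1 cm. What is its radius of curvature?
R = 2|f| = 40.2 cm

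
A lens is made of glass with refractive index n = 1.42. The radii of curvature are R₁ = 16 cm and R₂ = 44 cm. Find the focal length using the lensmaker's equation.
1/f = (n − 1)(1/R₁ − 1/R₂) → f = 59.86 cm (converging lens)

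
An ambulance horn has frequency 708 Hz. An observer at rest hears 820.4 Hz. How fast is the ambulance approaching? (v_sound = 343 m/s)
v_s = v·(1 − f/f_obs) = 46.99 m/s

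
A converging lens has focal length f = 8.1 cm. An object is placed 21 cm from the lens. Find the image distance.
1/di = 1/f − 1/do → di = 13.19 cm (real image)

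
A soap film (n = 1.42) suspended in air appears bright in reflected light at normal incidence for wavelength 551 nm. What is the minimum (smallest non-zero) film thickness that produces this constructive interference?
2nt = (m − ½)λ with m = 1 → t = (m − ½)λ/(2n) = 97.01 nm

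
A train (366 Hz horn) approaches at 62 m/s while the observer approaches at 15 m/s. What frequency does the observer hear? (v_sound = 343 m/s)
f_obs = f·(v + v_o)/(v − v_s) = 466.3 Hz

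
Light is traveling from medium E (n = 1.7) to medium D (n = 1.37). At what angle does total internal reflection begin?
θc = arcsin(n₂/n₁) = 53.7°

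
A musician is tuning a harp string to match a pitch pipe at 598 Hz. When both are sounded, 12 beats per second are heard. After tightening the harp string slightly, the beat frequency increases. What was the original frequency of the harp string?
610 Hz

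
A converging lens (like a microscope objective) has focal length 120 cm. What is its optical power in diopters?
P = 1/f = 0.8333 D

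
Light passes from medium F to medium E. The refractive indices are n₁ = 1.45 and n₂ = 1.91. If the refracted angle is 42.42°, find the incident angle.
sin θ₁ = (n₂/n₁)·sin θ₂ → θ₁ = 62.69°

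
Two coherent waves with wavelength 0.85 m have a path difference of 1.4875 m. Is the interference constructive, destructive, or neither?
neither (partial) — path difference = 1.75λ, neither a whole number of wavelengths nor an odd multiple of λ/2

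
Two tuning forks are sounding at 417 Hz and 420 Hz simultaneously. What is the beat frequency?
3 Hz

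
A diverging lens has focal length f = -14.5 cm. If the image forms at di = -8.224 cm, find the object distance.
1/do = 1/f − 1/di → do = 19 cm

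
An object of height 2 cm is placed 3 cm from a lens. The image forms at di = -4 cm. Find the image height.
hi = (-di/do) × ho = 2.667 cm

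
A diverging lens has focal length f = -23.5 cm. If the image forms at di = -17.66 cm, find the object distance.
1/do = 1/f − 1/di → do = 71.06 cm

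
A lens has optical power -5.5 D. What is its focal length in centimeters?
f = 1/P = -18.18 cm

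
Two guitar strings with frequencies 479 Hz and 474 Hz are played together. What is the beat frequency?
5 Hz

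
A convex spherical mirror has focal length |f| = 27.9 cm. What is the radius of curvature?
R = 2|f| = 55.8 cm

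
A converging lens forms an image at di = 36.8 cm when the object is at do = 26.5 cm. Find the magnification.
M = −di/do = -1.389 (inverted image)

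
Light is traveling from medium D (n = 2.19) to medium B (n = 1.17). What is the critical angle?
θc = arcsin(n₂/n₁) = 32.29°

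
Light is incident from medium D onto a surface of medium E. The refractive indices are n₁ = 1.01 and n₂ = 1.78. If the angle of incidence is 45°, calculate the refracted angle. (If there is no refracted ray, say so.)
sin θ₂ = (n₁/n₂)·sin θ₁ = 0.4012 → θ₂ = 23.65°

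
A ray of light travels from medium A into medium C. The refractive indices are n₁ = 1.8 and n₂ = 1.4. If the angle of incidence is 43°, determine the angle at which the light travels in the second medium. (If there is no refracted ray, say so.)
sin θ₂ = (n₁/n₂)·sin θ₁ = 0.8769 → θ₂ = 61.27°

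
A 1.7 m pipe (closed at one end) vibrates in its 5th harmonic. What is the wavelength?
λₙ = 4L/n = 1.36 m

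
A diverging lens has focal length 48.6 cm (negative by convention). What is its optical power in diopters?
P = 1/f = -2.058 D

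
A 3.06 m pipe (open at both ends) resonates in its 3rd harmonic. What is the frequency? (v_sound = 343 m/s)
fₙ = nv/(2L) = 168.1 Hz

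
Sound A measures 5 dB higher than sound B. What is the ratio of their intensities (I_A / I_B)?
I_A/I_B = 10^(Δβ/10) = 3.162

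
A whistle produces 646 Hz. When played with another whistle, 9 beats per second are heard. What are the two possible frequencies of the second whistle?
f₂ = 646 ± 9 Hz → 655 Hz or 637 Hz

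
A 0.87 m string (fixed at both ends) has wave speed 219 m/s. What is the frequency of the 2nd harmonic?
fₙ = nv/(2L) = 251.7 Hz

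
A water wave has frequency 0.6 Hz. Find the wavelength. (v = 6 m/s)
λ = v/f = 10 m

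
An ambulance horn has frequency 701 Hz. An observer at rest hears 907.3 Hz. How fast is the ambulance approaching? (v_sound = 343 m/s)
v_s = v·(1 − f/f_obs) = 77.99 m/s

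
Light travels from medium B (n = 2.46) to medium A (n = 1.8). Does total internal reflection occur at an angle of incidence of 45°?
θc = arcsin(n₂/n₁) = 47.03°; 45° < θc, so no — the ray refracts.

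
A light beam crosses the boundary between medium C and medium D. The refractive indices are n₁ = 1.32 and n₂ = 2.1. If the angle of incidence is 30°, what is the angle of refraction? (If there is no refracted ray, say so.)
sin θ₂ = (n₁/n₂)·sin θ₁ = 0.3143 → θ₂ = 18.32°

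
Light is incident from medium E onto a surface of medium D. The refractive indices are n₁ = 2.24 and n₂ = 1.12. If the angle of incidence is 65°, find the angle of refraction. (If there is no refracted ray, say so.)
sin θ₂ = (n₁/n₂)·sin θ₁ = 1.813 > 1, so there is no refracted ray — the light undergoes total internal reflection.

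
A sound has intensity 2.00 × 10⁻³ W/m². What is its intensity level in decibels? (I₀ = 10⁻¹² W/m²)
β = 10·log₁₀(I/I₀) = 93.01 dB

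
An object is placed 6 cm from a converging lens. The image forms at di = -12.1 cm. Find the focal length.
1/f = 1/do + 1/di → f = 11.9 cm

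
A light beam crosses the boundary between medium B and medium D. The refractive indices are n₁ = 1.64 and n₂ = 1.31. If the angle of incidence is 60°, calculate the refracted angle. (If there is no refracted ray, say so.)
sin θ₂ = (n₁/n₂)·sin θ₁ = 1.084 > 1, so there is no refracted ray — the light undergoes total internal reflection.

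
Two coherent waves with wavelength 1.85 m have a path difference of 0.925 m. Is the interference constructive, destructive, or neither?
destructive — path difference = 0.5λ, an odd multiple of λ/2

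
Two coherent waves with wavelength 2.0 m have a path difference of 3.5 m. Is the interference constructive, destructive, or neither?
neither (partial) — path difference = 1.75λ, neither a whole number of wavelengths nor an odd multiple of λ/2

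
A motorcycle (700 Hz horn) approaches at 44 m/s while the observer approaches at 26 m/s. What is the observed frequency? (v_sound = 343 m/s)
f_obs = f·(v + v_o)/(v − v_s) = 863.9 Hz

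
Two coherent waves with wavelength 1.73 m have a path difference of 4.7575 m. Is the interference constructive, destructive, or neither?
neither (partial) — path difference = 2.75λ, neither a whole number of wavelengths nor an odd multiple of λ/2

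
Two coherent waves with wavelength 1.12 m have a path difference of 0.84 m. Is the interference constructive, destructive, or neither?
neither (partial) — path difference = 0.75λ, neither a whole number of wavelengths nor an odd multiple of λ/2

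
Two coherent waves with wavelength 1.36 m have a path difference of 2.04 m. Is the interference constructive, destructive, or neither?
destructive — path difference = 1.5λ, an odd multiple of λ/2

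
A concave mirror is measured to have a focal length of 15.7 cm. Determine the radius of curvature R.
R = 2|f| = 31.4 cm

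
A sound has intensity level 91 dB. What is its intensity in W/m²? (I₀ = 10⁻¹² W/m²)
I = I₀·10^(β/10) = 1.26 × 10⁻³ W/m²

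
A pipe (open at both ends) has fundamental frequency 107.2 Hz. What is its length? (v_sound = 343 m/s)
L = v/(2f₁) = 1.6 m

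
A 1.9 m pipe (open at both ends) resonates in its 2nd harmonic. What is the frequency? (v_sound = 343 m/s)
fₙ = nv/(2L) = 180.5 Hz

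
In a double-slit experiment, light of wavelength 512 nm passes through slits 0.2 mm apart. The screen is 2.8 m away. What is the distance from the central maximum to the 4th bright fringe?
y = mλL/d = 28.67 mm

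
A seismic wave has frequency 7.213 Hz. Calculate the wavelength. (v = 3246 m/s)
λ = v/f = 450 m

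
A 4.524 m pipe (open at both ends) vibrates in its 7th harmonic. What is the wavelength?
λₙ = 2L/n = 1.293 m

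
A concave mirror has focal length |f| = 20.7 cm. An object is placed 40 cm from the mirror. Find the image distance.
f = +20.7 cm (concave); 1/di = 1/f − 1/do → di = 42.9 cm (real image, in front of mirror)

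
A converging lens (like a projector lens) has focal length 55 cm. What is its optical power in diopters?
P = 1/f = 1.818 D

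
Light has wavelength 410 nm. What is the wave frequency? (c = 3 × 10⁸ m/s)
f = c/λ = 7.317 × 10¹⁴ Hz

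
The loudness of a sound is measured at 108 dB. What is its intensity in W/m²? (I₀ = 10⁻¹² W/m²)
I = I₀·10^(β/10) = 6.31 × 10⁻² W/m²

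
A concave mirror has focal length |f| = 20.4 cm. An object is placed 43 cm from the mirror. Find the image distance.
f = +20.4 cm (concave); 1/di = 1/f − 1/do → di = 38.81 cm (real image, in front of mirror)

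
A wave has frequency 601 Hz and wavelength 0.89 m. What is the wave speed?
v = fλ = 534.9 m/s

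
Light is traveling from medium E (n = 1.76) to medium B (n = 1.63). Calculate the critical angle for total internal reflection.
θc = arcsin(n₂/n₁) = 67.84°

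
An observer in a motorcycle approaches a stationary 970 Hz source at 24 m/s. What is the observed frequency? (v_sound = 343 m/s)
f_obs = f·(v + v_o)/v = 1038 Hz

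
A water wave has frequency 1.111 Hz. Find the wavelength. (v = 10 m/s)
λ = v/f = 9.001 m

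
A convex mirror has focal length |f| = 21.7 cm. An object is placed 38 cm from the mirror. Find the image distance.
f = −21.7 cm (convex); 1/di = 1/f − 1/do → di = -13.81 cm (virtual image, behind mirror)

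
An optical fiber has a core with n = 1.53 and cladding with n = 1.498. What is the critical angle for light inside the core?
θc = arcsin(n_cladding/n_core) = 78.26°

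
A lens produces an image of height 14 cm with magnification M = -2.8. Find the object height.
ho = |hi|/|M| = 5 cm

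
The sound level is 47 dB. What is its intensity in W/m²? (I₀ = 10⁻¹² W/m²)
I = I₀·10^(β/10) = 5.01 × 10⁻⁸ W/m²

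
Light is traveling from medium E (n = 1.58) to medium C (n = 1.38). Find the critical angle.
θc = arcsin(n₂/n₁) = 60.86°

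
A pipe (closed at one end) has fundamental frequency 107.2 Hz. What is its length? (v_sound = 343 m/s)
L = v/(4f₁) = 0.7999 m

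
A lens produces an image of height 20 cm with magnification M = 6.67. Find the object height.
ho = |hi|/|M| = 2.999 cm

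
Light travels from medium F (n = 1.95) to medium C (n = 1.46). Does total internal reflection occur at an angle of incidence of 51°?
θc = arcsin(n₂/n₁) = 48.48°; 51° > θc, so yes — total internal reflection.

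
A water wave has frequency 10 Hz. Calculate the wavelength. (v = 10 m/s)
λ = v/f = 1 m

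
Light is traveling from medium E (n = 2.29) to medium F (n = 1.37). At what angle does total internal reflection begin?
θc = arcsin(n₂/n₁) = 36.74°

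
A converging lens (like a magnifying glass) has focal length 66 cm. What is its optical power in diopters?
P = 1/f = 1.515 D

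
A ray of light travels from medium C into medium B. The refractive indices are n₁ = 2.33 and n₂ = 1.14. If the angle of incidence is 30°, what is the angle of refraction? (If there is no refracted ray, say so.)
sin θ₂ = (n₁/n₂)·sin θ₁ = 1.022 > 1, so there is no refracted ray — the light undergoes total internal reflection.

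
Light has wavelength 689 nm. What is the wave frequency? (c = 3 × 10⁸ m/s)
f = c/λ = 4.354 × 10¹⁴ Hz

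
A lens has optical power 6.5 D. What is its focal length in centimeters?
f = 1/P = 15.38 cm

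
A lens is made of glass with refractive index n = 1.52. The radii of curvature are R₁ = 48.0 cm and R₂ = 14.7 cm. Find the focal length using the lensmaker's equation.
1/f = (n − 1)(1/R₁ − 1/R₂) → f = -40.75 cm (diverging lens)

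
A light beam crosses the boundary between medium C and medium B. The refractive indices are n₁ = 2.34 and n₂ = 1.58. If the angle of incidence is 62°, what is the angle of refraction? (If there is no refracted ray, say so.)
sin θ₂ = (n₁/n₂)·sin θ₁ = 1.308 > 1, so there is no refracted ray — the light undergoes total internal reflection.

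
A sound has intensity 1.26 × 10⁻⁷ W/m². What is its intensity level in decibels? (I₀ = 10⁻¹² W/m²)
β = 10·log₁₀(I/I₀) = 51 dB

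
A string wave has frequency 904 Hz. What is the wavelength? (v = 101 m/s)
λ = v/f = 0.1117 m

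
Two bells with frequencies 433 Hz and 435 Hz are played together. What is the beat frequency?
2 Hz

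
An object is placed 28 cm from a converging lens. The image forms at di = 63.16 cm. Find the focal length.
1/f = 1/do + 1/di → f = 19.4 cm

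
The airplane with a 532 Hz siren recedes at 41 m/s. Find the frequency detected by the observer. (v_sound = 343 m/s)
f_obs = f·v/(v + v_s) = 475.2 Hz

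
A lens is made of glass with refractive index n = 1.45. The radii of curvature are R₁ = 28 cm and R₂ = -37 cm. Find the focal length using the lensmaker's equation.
1/f = (n − 1)(1/R₁ − 1/R₂) → f = 35.42 cm (converging lens)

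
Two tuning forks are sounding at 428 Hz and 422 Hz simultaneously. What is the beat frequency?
6 Hz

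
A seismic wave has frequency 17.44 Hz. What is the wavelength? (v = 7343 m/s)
λ = v/f = 421 m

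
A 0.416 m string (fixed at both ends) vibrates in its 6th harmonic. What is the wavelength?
λₙ = 2L/n = 0.1387 m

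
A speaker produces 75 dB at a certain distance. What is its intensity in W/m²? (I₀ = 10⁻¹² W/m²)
I = I₀·10^(β/10) = 3.16 × 10⁻⁵ W/m²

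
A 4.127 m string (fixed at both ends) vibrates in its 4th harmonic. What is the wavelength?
λₙ = 2L/n = 2.063 m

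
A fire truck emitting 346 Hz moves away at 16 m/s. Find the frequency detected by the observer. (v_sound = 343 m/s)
f_obs = f·v/(v + v_s) = 330.6 Hz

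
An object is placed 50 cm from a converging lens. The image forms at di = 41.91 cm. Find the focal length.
1/f = 1/do + 1/di → f = 22.8 cm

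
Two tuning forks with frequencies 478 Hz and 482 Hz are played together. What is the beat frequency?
4 Hz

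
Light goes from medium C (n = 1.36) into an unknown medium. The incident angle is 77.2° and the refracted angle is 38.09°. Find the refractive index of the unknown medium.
n₂ = n₁·sin θ₁ / sin θ₂ = 2.15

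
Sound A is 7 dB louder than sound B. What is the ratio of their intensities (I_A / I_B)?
I_A/I_B = 10^(Δβ/10) = 5.012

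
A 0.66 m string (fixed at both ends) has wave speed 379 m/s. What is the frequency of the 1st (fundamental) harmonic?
fₙ = nv/(2L) = 287.1 Hz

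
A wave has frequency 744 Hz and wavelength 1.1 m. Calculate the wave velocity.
v = fλ = 818.4 m/s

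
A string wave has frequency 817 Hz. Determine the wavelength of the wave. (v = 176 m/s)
λ = v/f = 0.2154 m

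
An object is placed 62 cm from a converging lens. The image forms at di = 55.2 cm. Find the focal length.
1/f = 1/do + 1/di → f = 29.2 cm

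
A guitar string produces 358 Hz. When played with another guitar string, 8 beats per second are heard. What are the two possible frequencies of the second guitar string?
f₂ = 358 ± 8 Hz → 366 Hz or 350 Hz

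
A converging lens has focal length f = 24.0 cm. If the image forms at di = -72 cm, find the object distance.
1/do = 1/f − 1/di → do = 18 cm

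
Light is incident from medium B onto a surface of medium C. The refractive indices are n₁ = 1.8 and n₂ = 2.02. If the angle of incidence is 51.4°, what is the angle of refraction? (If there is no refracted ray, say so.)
sin θ₂ = (n₁/n₂)·sin θ₁ = 0.6964 → θ₂ = 44.14°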